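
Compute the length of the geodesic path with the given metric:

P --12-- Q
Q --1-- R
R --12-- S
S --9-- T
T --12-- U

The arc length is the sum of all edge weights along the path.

Arc length = 12 + 1 + 12 + 9 + 12 = 46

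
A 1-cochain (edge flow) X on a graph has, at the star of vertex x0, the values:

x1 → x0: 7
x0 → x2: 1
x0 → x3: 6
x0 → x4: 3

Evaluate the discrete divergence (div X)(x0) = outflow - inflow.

Divergence = sum of outgoing flows = (-7) + 1 + 6 + 3 = 3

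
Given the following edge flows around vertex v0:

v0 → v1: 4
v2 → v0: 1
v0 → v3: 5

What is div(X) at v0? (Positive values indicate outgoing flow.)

Divergence = sum of outgoing flows = 4 + (-1) + 5 = 8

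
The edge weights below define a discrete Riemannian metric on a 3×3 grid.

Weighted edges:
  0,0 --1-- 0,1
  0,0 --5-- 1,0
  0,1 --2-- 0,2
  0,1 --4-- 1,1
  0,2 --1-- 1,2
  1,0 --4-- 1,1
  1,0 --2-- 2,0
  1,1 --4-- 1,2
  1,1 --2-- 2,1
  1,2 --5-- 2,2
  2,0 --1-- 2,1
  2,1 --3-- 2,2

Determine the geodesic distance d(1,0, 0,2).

Shortest path: 1,0 → 0,0 → 0,1 → 0,2, total weight = 8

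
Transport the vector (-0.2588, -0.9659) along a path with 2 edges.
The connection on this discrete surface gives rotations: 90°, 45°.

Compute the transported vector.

Total rotation: 90° + 45° = 135°. Final vector: (0.8660, 0.5000)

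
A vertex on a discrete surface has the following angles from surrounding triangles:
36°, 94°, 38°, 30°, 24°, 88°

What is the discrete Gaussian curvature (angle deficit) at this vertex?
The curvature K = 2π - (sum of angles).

Sum of angles = 310°. K = 360° - 310° = 50° = 5π/18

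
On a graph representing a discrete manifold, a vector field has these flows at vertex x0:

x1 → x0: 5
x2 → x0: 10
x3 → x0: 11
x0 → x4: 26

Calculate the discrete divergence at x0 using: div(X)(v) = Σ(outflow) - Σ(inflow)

Divergence = sum of outgoing flows = (-5) + (-10) + (-11) + 26 = 0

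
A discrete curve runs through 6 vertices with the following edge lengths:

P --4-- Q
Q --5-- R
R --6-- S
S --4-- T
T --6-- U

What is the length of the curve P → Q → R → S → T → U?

Arc length = 4 + 5 + 6 + 4 + 6 = 25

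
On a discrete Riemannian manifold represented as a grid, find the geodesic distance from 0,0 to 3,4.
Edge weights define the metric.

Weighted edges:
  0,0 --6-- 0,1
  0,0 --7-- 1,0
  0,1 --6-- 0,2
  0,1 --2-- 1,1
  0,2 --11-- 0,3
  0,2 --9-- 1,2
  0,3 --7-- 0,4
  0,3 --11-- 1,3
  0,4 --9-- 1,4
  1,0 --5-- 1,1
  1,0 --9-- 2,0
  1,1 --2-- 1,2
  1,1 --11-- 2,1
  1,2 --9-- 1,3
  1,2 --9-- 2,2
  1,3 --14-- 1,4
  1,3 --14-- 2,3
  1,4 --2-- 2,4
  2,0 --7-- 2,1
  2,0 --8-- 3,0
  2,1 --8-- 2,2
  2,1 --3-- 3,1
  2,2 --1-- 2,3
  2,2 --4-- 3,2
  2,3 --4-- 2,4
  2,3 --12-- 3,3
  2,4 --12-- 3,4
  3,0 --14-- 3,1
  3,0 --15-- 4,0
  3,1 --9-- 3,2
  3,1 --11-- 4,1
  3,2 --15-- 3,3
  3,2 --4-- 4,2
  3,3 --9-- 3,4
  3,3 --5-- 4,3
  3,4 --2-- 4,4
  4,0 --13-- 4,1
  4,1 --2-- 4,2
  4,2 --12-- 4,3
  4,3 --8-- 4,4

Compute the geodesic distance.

Shortest path: 0,0 → 0,1 → 1,1 → 1,2 → 2,2 → 2,3 → 2,4 → 3,4, total weight = 36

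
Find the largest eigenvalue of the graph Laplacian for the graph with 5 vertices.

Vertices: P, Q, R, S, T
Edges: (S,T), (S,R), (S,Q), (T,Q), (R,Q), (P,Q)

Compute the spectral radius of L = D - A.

Degrees: deg(P) = 1, deg(Q) = 4, deg(R) = 2, deg(S) = 3, deg(T) = 2.
L = D − A with rows/columns ordered (P, Q, R, S, T):
  [ 1, -1,  0,  0,  0]
  [-1,  4, -1, -1, -1]
  [ 0, -1,  2, -1,  0]
  [ 0, -1, -1,  3, -1]
  [ 0, -1,  0, -1,  2]
Characteristic polynomial: det(λI − L) = λ(λ − 1)(λ − 2)(λ − 4)(λ − 5).
Roots: λ = 0; (λ − 1) = 0 ⇒ λ = 1; (λ − 2) = 0 ⇒ λ = 2; (λ − 4) = 0 ⇒ λ = 4; (λ − 5) = 0 ⇒ λ = 5.
(Check: the roots sum (with multiplicity) to 12, matching trace L = Σdeg = 2·6 = 12.)
Laplacian eigenvalues: [0.0, 1.0, 2.0, 4.0, 5.0]. Largest eigenvalue (spectral radius) = 5.0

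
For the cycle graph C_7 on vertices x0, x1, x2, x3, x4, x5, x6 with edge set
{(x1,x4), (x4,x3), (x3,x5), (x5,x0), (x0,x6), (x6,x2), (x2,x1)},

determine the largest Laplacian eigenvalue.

The cycle graph C_n has Laplacian eigenvalues λ_k = 2 − 2cos(2πk/n), k = 0, 1, …, n−1. Here n = 7:
k=0: 2 − 2cos(0) = 0.0; k=1: 2 − 2cos(2π/7) = 0.753; k=2: 2 − 2cos(4π/7) = 2.445; k=3: 2 − 2cos(6π/7) = 3.8019; k=4: 2 − 2cos(8π/7) = 3.8019; k=5: 2 − 2cos(10π/7) = 2.445; k=6: 2 − 2cos(12π/7) = 0.753.
Laplacian eigenvalues: [0.0, 0.753, 0.753, 2.445, 2.445, 3.8019, 3.8019]. Largest eigenvalue (spectral radius) = 3.8019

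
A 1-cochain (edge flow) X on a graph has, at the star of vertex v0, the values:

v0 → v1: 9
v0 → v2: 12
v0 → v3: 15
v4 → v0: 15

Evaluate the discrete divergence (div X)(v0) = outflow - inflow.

Divergence = sum of outgoing flows = 9 + 12 + 15 + (-15) = 21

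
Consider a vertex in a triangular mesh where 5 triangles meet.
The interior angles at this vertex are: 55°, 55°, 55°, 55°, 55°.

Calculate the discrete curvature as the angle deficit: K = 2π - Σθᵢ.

Sum of angles = 275°. K = 360° - 275° = 85° = 17π/36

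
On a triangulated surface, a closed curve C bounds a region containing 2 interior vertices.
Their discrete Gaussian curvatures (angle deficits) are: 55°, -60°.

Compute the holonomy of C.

Holonomy = total enclosed curvature = 55° + (-60°) = -5°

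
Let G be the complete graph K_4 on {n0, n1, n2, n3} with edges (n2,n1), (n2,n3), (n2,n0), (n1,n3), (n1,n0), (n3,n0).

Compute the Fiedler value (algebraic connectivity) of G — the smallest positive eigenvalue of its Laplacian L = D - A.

For the complete graph K_n, L = nI − J (J = all-ones matrix). J has eigenvalues n (once, eigenvector 𝟙) and 0 (multiplicity n−1), so L has eigenvalues 0 (once) and n (multiplicity n−1). Here n = 4: eigenvalue 0 once and 4 with multiplicity 3.
Laplacian eigenvalues: [0.0, 4.0, 4.0, 4.0]. Algebraic connectivity (smallest non-zero eigenvalue) = 4.0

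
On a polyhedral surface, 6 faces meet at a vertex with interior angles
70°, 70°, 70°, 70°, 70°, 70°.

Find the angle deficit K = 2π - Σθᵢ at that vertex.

Sum of angles = 420°. K = 360° - 420° = -60°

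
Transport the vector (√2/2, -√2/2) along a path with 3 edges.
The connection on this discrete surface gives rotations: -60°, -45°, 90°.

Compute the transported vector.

Total rotation: (-60°) + (-45°) + 90° = -15°. Final vector: (0.5000, -0.8660)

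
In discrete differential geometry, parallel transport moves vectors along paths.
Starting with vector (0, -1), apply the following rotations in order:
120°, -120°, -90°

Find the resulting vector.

Total rotation: 120° + (-120°) + (-90°) = -90°. Final vector: (-1, 0)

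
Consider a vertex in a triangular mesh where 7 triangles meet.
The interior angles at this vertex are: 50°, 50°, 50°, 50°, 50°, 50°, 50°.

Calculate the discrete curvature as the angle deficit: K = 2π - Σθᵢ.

Sum of angles = 350°. K = 360° - 350° = 10°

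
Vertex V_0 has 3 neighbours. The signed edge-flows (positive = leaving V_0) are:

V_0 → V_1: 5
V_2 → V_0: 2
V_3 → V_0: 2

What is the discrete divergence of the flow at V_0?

Divergence = sum of outgoing flows = 5 + (-2) + (-2) = 1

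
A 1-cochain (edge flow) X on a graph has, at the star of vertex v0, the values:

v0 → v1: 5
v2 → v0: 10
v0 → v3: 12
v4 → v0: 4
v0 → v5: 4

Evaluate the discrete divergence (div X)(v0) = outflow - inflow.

Divergence = sum of outgoing flows = 5 + (-10) + 12 + (-4) + 4 = 7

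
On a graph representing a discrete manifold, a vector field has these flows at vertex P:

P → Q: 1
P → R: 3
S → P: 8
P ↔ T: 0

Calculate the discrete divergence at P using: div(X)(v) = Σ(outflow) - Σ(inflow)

Divergence = sum of outgoing flows = 1 + 3 + (-8) + 0 = -4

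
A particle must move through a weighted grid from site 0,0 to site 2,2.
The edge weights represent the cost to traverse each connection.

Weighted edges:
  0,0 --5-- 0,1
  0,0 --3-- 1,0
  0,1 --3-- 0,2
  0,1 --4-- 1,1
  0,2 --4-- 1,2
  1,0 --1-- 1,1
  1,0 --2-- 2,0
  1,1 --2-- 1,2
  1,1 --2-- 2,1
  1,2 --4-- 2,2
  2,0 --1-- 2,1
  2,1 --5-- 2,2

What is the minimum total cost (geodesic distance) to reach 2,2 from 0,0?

Shortest path: 0,0 → 1,0 → 1,1 → 1,2 → 2,2, total weight = 10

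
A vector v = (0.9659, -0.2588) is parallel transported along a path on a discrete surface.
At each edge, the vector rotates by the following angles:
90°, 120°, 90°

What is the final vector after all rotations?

Total rotation: 90° + 120° + 90° = 300° ≡ -60° (mod 360°). Final vector: (0.2588, -0.9659)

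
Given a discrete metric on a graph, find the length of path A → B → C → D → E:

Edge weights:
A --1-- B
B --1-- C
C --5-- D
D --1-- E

Arc length = 1 + 1 + 5 + 1 = 8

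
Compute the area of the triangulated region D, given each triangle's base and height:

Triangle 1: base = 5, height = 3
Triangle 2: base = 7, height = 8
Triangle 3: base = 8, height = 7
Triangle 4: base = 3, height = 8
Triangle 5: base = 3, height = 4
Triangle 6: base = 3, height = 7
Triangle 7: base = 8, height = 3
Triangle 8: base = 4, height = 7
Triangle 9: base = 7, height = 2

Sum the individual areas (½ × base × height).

(1/2)×5×3 + (1/2)×7×8 + (1/2)×8×7 + (1/2)×3×8 + (1/2)×3×4 + (1/2)×3×7 + (1/2)×8×3 + (1/2)×4×7 + (1/2)×7×2 = 125.0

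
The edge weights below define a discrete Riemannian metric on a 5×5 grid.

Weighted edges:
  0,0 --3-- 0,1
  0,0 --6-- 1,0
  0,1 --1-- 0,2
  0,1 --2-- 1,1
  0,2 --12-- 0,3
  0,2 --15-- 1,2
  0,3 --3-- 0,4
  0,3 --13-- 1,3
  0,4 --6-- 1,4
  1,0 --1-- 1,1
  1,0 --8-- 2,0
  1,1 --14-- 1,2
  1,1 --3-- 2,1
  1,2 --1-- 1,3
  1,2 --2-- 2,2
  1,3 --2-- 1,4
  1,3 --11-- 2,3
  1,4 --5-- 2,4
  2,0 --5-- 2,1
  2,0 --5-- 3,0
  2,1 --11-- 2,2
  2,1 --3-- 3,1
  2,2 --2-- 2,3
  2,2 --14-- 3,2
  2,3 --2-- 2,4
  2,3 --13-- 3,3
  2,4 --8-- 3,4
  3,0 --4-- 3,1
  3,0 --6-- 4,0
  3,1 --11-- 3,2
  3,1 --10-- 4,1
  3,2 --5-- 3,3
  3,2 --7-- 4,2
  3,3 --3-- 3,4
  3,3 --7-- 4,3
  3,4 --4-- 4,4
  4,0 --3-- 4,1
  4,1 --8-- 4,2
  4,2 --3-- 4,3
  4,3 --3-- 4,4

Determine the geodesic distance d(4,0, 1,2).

Shortest path: 4,0 → 3,0 → 3,1 → 2,1 → 2,2 → 1,2, total weight = 26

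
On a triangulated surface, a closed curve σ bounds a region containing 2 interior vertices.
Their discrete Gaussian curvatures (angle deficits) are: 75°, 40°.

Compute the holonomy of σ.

Holonomy = total enclosed curvature = 75° + 40° = 115°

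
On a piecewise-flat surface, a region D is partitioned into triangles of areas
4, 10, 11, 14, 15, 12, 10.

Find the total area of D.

4 + 10 + 11 + 14 + 15 + 12 + 10 = 76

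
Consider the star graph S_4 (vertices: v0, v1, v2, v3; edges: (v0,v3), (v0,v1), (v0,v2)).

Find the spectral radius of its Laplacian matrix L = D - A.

The star S_4 is the complete bipartite graph K_{1,3} (one hub of degree 3, 3 leaves of degree 1). The Laplacian spectrum of K_{p,q} is 0, p (multiplicity q−1), q (multiplicity p−1), p+q. With p = 1, q = 3: 0 once, 1 with multiplicity 2, and 4 once. (Check: trace L = sum of degrees = 6 = 2·1 + 4.)
Laplacian eigenvalues: [0.0, 1.0, 1.0, 4.0]. Largest eigenvalue (spectral radius) = 4.0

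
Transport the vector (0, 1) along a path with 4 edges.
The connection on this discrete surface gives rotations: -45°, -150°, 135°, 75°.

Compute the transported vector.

Total rotation: (-45°) + (-150°) + 135° + 75° = 15°. Final vector: (-0.2588, 0.9659)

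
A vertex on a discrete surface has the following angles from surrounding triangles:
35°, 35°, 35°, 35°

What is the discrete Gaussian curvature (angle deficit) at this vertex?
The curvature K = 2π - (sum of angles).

Sum of angles = 140°. K = 360° - 140° = 220°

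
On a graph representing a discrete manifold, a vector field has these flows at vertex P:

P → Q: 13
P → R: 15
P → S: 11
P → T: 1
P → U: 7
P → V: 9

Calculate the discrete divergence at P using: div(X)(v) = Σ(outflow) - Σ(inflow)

Divergence = sum of outgoing flows = 13 + 15 + 11 + 1 + 7 + 9 = 56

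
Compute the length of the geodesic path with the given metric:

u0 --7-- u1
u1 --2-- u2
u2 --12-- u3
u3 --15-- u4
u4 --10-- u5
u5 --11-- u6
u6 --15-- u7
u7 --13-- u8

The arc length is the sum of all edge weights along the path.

Arc length = 7 + 2 + 12 + 15 + 10 + 11 + 15 + 13 = 85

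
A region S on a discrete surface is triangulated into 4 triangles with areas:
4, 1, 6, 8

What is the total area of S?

4 + 1 + 6 + 8 = 19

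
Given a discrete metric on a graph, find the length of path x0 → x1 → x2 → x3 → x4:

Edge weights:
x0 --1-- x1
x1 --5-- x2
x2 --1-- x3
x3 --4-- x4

Arc length = 1 + 5 + 1 + 4 = 11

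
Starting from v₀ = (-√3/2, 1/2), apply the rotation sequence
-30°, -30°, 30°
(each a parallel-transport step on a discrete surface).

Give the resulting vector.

Total rotation: (-30°) + (-30°) + 30° = -30°. Final vector: (-0.5000, 0.8660)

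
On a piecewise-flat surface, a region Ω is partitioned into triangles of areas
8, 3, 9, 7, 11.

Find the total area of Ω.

8 + 3 + 9 + 7 + 11 = 38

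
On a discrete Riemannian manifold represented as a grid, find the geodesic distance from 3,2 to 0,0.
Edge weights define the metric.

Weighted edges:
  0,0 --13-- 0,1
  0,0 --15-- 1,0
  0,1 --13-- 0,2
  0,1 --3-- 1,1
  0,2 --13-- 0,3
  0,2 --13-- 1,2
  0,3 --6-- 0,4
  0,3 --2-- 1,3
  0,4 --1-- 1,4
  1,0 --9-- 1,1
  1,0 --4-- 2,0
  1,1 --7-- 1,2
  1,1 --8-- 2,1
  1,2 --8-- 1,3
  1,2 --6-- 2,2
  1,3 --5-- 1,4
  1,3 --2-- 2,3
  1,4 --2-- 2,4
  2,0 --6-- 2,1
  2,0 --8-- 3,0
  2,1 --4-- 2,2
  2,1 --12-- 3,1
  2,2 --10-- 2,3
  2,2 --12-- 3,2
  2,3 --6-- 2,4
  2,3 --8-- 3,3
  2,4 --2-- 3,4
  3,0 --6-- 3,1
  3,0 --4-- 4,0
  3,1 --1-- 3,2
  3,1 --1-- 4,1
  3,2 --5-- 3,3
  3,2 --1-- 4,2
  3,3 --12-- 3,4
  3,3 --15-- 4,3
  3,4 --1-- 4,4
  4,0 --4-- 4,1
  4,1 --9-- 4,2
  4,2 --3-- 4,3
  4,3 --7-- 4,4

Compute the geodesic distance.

Shortest path: 3,2 → 3,1 → 3,0 → 2,0 → 1,0 → 0,0, total weight = 34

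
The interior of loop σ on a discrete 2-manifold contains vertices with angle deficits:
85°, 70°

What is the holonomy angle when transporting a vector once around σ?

Holonomy = total enclosed curvature = 85° + 70° = 155°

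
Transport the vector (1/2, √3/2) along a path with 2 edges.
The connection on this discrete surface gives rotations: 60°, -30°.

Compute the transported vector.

Total rotation: 60° + (-30°) = 30°. Final vector: (0, 1)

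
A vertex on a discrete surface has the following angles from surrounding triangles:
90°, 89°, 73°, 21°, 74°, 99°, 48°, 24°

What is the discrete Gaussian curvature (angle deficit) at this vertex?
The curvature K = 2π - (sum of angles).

Sum of angles = 518°. K = 360° - 518° = -158° = -79π/90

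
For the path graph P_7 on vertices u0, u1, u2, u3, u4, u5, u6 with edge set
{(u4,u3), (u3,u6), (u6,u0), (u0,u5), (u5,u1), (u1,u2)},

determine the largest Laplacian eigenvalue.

The path graph P_n has Laplacian eigenvalues λ_k = 2 − 2cos(kπ/n), k = 0, 1, …, n−1. Here n = 7:
k=0: 2 − 2cos(0) = 0.0; k=1: 2 − 2cos(π/7) = 0.1981; k=2: 2 − 2cos(2π/7) = 0.753; k=3: 2 − 2cos(3π/7) = 1.555; k=4: 2 − 2cos(4π/7) = 2.445; k=5: 2 − 2cos(5π/7) = 3.247; k=6: 2 − 2cos(6π/7) = 3.8019.
Laplacian eigenvalues: [0.0, 0.1981, 0.753, 1.555, 2.445, 3.247, 3.8019]. Largest eigenvalue (spectral radius) = 3.8019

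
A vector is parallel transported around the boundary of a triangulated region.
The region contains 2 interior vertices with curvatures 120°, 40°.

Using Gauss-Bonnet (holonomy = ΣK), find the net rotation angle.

Holonomy = total enclosed curvature = 120° + 40° = 160°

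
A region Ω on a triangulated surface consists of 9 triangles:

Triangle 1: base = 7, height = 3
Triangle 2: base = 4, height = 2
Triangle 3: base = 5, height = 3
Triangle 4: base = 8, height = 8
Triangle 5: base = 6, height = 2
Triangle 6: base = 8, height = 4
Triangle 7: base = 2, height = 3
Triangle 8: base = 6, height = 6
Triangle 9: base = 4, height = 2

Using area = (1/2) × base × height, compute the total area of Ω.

(1/2)×7×3 + (1/2)×4×2 + (1/2)×5×3 + (1/2)×8×8 + (1/2)×6×2 + (1/2)×8×4 + (1/2)×2×3 + (1/2)×6×6 + (1/2)×4×2 = 101.0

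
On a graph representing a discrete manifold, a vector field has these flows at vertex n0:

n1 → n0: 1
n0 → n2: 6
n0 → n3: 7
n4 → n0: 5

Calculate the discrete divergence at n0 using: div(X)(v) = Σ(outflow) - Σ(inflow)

Divergence = sum of outgoing flows = (-1) + 6 + 7 + (-5) = 7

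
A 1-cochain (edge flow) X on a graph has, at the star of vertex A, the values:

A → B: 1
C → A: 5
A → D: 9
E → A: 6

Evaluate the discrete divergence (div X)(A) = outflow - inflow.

Divergence = sum of outgoing flows = 1 + (-5) + 9 + (-6) = -1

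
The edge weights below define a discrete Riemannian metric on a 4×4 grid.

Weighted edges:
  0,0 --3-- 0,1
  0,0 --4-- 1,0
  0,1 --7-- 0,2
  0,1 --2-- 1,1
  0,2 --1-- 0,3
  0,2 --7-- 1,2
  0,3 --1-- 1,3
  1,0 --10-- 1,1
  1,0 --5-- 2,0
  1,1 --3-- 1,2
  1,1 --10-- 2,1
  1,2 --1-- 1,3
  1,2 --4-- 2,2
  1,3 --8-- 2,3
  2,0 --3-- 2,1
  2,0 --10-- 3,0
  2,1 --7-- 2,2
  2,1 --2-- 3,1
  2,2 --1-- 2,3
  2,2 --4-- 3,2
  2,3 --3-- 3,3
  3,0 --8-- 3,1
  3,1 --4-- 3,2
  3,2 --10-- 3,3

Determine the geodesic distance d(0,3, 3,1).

Shortest path: 0,3 → 1,3 → 1,2 → 2,2 → 3,2 → 3,1, total weight = 14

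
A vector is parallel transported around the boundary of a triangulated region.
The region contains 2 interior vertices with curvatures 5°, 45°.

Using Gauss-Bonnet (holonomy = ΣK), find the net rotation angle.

Holonomy = total enclosed curvature = 5° + 45° = 50°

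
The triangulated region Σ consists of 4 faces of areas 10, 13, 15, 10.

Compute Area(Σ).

10 + 13 + 15 + 10 = 48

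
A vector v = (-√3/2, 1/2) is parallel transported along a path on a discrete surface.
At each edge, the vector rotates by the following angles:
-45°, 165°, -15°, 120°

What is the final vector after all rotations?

Total rotation: (-45°) + 165° + (-15°) + 120° = 225° ≡ -135° (mod 360°). Final vector: (0.9659, 0.2588)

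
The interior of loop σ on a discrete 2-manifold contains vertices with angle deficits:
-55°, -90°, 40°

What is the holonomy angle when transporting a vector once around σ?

Holonomy = total enclosed curvature = (-55°) + (-90°) + 40° = -105°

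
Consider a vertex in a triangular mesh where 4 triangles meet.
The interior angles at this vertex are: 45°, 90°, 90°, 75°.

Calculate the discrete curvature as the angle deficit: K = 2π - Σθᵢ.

Sum of angles = 300°. K = 360° - 300° = 60° = π/3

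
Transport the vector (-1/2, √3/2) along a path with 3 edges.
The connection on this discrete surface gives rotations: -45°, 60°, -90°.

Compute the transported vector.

Total rotation: (-45°) + 60° + (-90°) = -75°. Final vector: (0.7071, 0.7071)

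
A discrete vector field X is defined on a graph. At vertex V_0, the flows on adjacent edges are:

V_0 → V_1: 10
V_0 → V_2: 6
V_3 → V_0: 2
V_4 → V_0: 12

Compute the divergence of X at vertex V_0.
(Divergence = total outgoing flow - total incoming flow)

Divergence = sum of outgoing flows = 10 + 6 + (-2) + (-12) = 2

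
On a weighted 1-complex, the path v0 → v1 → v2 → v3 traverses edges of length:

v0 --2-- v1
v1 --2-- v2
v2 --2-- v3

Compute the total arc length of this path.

Arc length = 2 + 2 + 2 = 6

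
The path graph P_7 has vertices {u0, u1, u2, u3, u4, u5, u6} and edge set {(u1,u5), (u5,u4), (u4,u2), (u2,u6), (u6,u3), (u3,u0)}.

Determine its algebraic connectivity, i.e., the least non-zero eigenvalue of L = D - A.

The path graph P_n has Laplacian eigenvalues λ_k = 2 − 2cos(kπ/n), k = 0, 1, …, n−1. Here n = 7:
k=0: 2 − 2cos(0) = 0.0; k=1: 2 − 2cos(π/7) = 0.1981; k=2: 2 − 2cos(2π/7) = 0.753; k=3: 2 − 2cos(3π/7) = 1.555; k=4: 2 − 2cos(4π/7) = 2.445; k=5: 2 − 2cos(5π/7) = 3.247; k=6: 2 − 2cos(6π/7) = 3.8019.
Laplacian eigenvalues: [0.0, 0.1981, 0.753, 1.555, 2.445, 3.247, 3.8019]. Algebraic connectivity (smallest non-zero eigenvalue) = 0.1981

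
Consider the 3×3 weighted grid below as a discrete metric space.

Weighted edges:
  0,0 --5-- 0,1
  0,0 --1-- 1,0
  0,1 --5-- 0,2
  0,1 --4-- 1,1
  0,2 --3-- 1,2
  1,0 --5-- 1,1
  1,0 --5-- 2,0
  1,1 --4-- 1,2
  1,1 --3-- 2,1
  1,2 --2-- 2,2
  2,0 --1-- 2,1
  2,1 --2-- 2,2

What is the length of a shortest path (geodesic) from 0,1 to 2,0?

Shortest path: 0,1 → 1,1 → 2,1 → 2,0, total weight = 8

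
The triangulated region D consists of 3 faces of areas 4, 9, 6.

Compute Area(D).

4 + 9 + 6 = 19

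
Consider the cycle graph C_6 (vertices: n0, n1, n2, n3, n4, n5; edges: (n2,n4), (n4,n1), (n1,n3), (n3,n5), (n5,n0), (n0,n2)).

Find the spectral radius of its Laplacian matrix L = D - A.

The cycle graph C_n has Laplacian eigenvalues λ_k = 2 − 2cos(2πk/n), k = 0, 1, …, n−1. Here n = 6:
k=0: 2 − 2cos(0) = 0.0; k=1: 2 − 2cos(π/3) = 1.0; k=2: 2 − 2cos(2π/3) = 3.0; k=3: 2 − 2cos(π) = 4.0; k=4: 2 − 2cos(4π/3) = 3.0; k=5: 2 − 2cos(5π/3) = 1.0.
Laplacian eigenvalues: [0.0, 1.0, 1.0, 3.0, 3.0, 4.0]. Largest eigenvalue (spectral radius) = 4.0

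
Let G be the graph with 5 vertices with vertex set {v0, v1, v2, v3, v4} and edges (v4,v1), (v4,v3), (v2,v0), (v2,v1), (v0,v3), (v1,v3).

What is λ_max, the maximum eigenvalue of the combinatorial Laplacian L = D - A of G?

Degrees: deg(v0) = 2, deg(v1) = 3, deg(v2) = 2, deg(v3) = 3, deg(v4) = 2.
L = D − A with rows/columns ordered (v0, v1, v2, v3, v4):
  [ 2,  0, -1, -1,  0]
  [ 0,  3, -1, -1, -1]
  [-1, -1,  2,  0,  0]
  [-1, -1,  0,  3, -1]
  [ 0, -1,  0, -1,  2]
Characteristic polynomial: det(λI − L) = λ(λ² − 5λ + 5)(λ² − 7λ + 11).
Roots: λ = 0; (λ² − 5λ + 5) = 0 ⇒ λ = (5 ± √5)/2 ≈ 1.382, 3.618; (λ² − 7λ + 11) = 0 ⇒ λ = (7 ± √5)/2 ≈ 2.382, 4.618.
(Check: the roots sum (with multiplicity) to 12, matching trace L = Σdeg = 2·6 = 12.)
Laplacian eigenvalues: [0.0, 1.382, 2.382, 3.618, 4.618]. Largest eigenvalue (spectral radius) = 4.618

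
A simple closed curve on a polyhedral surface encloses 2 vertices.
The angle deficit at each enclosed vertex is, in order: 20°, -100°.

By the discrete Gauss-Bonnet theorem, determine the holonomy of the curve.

Holonomy = total enclosed curvature = 20° + (-100°) = -80°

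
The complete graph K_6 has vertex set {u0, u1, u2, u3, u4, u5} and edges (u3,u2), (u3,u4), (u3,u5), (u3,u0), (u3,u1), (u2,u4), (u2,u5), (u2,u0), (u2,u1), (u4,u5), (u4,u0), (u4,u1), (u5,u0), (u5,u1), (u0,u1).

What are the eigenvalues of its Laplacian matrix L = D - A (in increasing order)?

For the complete graph K_n, L = nI − J (J = all-ones matrix). J has eigenvalues n (once, eigenvector 𝟙) and 0 (multiplicity n−1), so L has eigenvalues 0 (once) and n (multiplicity n−1). Here n = 6: eigenvalue 0 once and 6 with multiplicity 5.
Laplacian eigenvalues (increasing order): [0.0, 6.0, 6.0, 6.0, 6.0, 6.0]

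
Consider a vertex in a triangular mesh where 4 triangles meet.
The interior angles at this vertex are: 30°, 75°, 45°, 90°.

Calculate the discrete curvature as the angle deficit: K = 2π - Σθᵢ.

Sum of angles = 240°. K = 360° - 240° = 120° = 2π/3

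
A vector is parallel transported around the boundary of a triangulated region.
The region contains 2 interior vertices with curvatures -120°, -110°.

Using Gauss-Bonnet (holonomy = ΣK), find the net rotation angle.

Holonomy = total enclosed curvature = (-120°) + (-110°) = -230°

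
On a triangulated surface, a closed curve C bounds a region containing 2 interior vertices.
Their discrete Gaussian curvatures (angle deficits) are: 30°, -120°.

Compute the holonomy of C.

Holonomy = total enclosed curvature = 30° + (-120°) = -90°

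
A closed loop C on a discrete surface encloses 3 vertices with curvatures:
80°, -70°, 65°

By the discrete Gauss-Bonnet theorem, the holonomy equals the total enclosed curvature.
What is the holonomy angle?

Holonomy = total enclosed curvature = 80° + (-70°) + 65° = 75°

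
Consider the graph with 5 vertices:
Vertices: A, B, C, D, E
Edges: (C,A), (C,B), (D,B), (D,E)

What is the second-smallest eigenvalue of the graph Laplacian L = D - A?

Degrees: deg(A) = 1, deg(B) = 2, deg(C) = 2, deg(D) = 2, deg(E) = 1.
L = D − A with rows/columns ordered (A, B, C, D, E):
  [ 1,  0, -1,  0,  0]
  [ 0,  2, -1, -1,  0]
  [-1, -1,  2,  0,  0]
  [ 0, -1,  0,  2, -1]
  [ 0,  0,  0, -1,  1]
Characteristic polynomial: det(λI − L) = λ(λ² − 3λ + 1)(λ² − 5λ + 5).
Roots: λ = 0; (λ² − 3λ + 1) = 0 ⇒ λ = (3 ± √5)/2 ≈ 0.382, 2.618; (λ² − 5λ + 5) = 0 ⇒ λ = (5 ± √5)/2 ≈ 1.382, 3.618.
(Check: the roots sum (with multiplicity) to 8, matching trace L = Σdeg = 2·4 = 8.)
Laplacian eigenvalues: [0.0, 0.382, 1.382, 2.618, 3.618]. Algebraic connectivity (smallest non-zero eigenvalue) = 0.382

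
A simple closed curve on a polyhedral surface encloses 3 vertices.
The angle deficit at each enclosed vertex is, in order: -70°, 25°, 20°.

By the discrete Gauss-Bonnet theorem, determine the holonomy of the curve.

Holonomy = total enclosed curvature = (-70°) + 25° + 20° = -25°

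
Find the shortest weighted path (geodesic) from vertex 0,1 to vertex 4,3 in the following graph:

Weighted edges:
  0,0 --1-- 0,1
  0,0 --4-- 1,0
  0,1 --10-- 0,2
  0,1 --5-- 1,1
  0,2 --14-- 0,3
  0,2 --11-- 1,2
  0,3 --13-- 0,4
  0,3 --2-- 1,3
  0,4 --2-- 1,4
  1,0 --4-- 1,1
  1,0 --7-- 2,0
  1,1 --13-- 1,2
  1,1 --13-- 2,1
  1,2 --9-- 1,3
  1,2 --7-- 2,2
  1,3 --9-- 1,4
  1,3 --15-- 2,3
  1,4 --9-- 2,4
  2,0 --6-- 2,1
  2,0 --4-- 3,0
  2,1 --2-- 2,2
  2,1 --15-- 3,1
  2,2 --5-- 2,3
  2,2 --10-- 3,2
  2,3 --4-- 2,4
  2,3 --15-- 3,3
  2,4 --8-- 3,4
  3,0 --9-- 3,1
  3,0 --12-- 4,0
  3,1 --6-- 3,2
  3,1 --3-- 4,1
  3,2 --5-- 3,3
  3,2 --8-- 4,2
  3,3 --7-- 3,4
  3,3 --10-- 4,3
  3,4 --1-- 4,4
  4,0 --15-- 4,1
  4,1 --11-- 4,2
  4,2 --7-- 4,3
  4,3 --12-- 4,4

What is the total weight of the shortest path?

Shortest path: 0,1 → 1,1 → 2,1 → 2,2 → 3,2 → 3,3 → 4,3, total weight = 45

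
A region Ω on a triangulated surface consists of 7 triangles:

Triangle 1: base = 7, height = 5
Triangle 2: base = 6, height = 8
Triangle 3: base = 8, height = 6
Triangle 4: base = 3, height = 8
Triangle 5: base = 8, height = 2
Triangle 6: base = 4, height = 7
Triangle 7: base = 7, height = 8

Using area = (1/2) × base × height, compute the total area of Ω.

(1/2)×7×5 + (1/2)×6×8 + (1/2)×8×6 + (1/2)×3×8 + (1/2)×8×2 + (1/2)×4×7 + (1/2)×7×8 = 127.5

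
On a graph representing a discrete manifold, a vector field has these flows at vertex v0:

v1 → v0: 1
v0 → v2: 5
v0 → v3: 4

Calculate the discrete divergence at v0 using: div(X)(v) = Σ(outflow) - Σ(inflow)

Divergence = sum of outgoing flows = (-1) + 5 + 4 = 8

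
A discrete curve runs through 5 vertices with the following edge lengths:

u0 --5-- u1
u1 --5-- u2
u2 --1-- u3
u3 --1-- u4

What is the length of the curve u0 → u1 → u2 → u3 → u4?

Arc length = 5 + 5 + 1 + 1 = 12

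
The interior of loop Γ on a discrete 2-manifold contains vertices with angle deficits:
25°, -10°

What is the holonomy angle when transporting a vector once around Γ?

Holonomy = total enclosed curvature = 25° + (-10°) = 15°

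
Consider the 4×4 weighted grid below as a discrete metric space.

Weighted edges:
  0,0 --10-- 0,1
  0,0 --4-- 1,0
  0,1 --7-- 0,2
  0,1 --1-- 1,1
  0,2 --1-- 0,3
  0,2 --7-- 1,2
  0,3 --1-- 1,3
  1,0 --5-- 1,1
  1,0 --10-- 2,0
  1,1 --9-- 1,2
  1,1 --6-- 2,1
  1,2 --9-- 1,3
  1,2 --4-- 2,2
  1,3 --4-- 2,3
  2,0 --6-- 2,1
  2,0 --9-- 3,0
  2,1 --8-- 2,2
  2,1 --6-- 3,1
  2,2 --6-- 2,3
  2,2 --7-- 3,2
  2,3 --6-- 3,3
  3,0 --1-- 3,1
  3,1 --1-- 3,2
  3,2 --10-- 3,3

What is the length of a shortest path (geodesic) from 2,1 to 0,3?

Shortest path: 2,1 → 1,1 → 0,1 → 0,2 → 0,3, total weight = 15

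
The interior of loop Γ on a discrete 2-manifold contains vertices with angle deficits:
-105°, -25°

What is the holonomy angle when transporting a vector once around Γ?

Holonomy = total enclosed curvature = (-105°) + (-25°) = -130°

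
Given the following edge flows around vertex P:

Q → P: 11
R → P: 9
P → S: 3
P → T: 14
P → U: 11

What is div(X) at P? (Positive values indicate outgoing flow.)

Divergence = sum of outgoing flows = (-11) + (-9) + 3 + 14 + 11 = 8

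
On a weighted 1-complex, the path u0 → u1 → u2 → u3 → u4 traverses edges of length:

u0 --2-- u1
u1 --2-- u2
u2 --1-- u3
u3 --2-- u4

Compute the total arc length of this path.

Arc length = 2 + 2 + 1 + 2 = 7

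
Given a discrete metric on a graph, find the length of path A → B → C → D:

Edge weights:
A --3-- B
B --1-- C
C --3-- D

Arc length = 3 + 1 + 3 = 7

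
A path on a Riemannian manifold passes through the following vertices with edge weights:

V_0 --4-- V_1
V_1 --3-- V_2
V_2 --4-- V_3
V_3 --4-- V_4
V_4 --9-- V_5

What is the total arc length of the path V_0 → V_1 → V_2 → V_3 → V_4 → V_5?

Arc length = 4 + 3 + 4 + 4 + 9 = 24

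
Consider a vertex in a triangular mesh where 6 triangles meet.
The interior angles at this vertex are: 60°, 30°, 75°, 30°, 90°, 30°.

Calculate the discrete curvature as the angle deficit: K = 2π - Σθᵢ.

Sum of angles = 315°. K = 360° - 315° = 45° = π/4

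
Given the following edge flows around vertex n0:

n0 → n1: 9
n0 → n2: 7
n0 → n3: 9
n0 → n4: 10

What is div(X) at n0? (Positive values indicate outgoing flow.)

Divergence = sum of outgoing flows = 9 + 7 + 9 + 10 = 35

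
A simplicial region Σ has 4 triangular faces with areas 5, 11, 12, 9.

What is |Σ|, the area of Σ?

5 + 11 + 12 + 9 = 37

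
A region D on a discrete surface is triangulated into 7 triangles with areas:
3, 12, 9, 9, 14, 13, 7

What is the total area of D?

3 + 12 + 9 + 9 + 14 + 13 + 7 = 67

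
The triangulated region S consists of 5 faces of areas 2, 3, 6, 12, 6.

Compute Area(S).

2 + 3 + 6 + 12 + 6 = 29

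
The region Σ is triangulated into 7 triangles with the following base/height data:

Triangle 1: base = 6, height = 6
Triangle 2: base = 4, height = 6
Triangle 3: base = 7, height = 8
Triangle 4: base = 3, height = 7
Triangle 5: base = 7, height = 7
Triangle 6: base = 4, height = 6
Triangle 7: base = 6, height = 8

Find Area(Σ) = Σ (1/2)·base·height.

(1/2)×6×6 + (1/2)×4×6 + (1/2)×7×8 + (1/2)×3×7 + (1/2)×7×7 + (1/2)×4×6 + (1/2)×6×8 = 129.0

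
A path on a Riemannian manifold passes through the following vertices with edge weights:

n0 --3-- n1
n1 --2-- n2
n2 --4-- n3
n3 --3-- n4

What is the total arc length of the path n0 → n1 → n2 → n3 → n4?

Arc length = 3 + 2 + 4 + 3 = 12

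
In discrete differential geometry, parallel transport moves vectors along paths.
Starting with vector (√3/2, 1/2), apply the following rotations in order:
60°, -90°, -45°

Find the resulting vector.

Total rotation: 60° + (-90°) + (-45°) = -75°. Final vector: (0.7071, -0.7071)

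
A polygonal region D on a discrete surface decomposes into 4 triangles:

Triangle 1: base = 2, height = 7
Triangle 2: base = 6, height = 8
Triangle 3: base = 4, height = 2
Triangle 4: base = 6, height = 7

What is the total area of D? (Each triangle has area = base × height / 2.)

(1/2)×2×7 + (1/2)×6×8 + (1/2)×4×2 + (1/2)×6×7 = 56.0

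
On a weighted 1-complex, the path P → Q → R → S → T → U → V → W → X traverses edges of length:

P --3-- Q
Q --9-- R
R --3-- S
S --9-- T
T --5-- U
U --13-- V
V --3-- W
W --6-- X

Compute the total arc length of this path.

Arc length = 3 + 9 + 3 + 9 + 5 + 13 + 3 + 6 = 51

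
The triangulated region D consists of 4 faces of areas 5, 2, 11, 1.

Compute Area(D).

5 + 2 + 11 + 1 = 19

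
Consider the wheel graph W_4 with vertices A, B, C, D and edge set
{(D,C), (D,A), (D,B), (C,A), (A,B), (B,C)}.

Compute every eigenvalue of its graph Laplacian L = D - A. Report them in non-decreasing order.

The wheel W_4 is the join K_1 ∨ C_3 (a hub joined to every vertex of a cycle of length 3). For a join G ∨ H (G on p vertices, H on q vertices) the Laplacian spectrum is 0, p+q, the eigenvalues of L(G) other than one 0 each shifted by +q, and the eigenvalues of L(H) other than one 0 each shifted by +p. With G = K_1 (p = 1, nothing left after dropping its 0) and H = C_3 (q = 3, eigenvalues 2 − 2cos(2πk/3), k = 0, …, 2; drop k = 0), the spectrum of W_4 is 0, 4, and 1 + (2 − 2cos(2πk/3)) = 3 − 2cos(2πk/3) for k = 1, …, 2:
k=1: 3 − 2cos(2π/3) = 4.0; k=2: 3 − 2cos(4π/3) = 4.0.
Laplacian eigenvalues (increasing order): [0.0, 4.0, 4.0, 4.0]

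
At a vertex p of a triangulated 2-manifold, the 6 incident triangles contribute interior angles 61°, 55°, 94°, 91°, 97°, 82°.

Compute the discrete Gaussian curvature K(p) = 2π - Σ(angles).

Sum of angles = 480°. K = 360° - 480° = -120° = -2π/3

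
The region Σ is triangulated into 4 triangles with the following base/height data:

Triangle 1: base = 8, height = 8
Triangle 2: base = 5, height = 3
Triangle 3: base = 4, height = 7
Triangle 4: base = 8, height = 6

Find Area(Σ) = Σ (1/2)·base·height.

(1/2)×8×8 + (1/2)×5×3 + (1/2)×4×7 + (1/2)×8×6 = 77.5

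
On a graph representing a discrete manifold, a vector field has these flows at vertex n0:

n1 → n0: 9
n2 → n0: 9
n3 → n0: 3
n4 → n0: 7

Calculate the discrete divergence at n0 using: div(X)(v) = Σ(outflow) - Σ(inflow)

Divergence = sum of outgoing flows = (-9) + (-9) + (-3) + (-7) = -28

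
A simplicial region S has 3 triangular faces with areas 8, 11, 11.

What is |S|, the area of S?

8 + 11 + 11 = 30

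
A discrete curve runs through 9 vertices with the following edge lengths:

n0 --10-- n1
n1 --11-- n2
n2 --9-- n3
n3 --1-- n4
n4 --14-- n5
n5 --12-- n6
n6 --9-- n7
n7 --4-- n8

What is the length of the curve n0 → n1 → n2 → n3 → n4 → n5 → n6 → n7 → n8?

Arc length = 10 + 11 + 9 + 1 + 14 + 12 + 9 + 4 = 70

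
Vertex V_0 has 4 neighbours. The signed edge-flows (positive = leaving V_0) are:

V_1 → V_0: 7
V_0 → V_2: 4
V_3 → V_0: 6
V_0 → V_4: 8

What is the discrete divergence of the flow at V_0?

Divergence = sum of outgoing flows = (-7) + 4 + (-6) + 8 = -1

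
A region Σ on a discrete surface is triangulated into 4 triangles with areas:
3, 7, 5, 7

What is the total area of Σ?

3 + 7 + 5 + 7 = 22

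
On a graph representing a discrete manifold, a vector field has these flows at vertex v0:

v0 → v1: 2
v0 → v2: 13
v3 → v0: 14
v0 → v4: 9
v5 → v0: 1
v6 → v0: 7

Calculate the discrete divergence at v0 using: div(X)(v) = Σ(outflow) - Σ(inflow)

Divergence = sum of outgoing flows = 2 + 13 + (-14) + 9 + (-1) + (-7) = 2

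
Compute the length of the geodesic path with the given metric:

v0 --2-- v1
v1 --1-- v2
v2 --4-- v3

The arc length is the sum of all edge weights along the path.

Arc length = 2 + 1 + 4 = 7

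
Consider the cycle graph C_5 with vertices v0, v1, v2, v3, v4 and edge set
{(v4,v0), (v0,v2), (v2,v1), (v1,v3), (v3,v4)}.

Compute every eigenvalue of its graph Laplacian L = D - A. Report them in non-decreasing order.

The cycle graph C_n has Laplacian eigenvalues λ_k = 2 − 2cos(2πk/n), k = 0, 1, …, n−1. Here n = 5:
k=0: 2 − 2cos(0) = 0.0; k=1: 2 − 2cos(2π/5) = 1.382; k=2: 2 − 2cos(4π/5) = 3.618; k=3: 2 − 2cos(6π/5) = 3.618; k=4: 2 − 2cos(8π/5) = 1.382.
Laplacian eigenvalues (increasing order): [0.0, 1.382, 1.382, 3.618, 3.618]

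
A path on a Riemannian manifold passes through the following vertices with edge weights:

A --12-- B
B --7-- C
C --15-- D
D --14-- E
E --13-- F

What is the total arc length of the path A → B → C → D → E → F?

Arc length = 12 + 7 + 15 + 14 + 13 = 61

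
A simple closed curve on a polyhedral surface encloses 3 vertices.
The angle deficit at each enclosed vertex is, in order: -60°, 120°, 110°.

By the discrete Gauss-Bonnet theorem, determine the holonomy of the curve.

Holonomy = total enclosed curvature = (-60°) + 120° + 110° = 170°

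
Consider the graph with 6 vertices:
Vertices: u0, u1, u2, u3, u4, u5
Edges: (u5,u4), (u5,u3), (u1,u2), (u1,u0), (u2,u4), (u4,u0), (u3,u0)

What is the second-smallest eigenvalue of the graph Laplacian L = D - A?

Degrees: deg(u0) = 3, deg(u1) = 2, deg(u2) = 2, deg(u3) = 2, deg(u4) = 3, deg(u5) = 2.
L = D − A with rows/columns ordered (u0, u1, u2, u3, u4, u5):
  [ 3, -1,  0, -1, -1,  0]
  [-1,  2, -1,  0,  0,  0]
  [ 0, -1,  2,  0, -1,  0]
  [-1,  0,  0,  2,  0, -1]
  [-1,  0, -1,  0,  3, -1]
  [ 0,  0,  0, -1, -1,  2]
Characteristic polynomial: det(λI − L) = λ(λ − 1)(λ − 2)(λ − 3)²(λ − 5).
Roots: λ = 0; (λ − 1) = 0 ⇒ λ = 1; (λ − 2) = 0 ⇒ λ = 2; (λ − 3) = 0 ⇒ λ = 3 (multiplicity 2); (λ − 5) = 0 ⇒ λ = 5.
(Check: the roots sum (with multiplicity) to 14, matching trace L = Σdeg = 2·7 = 14.)
Laplacian eigenvalues: [0.0, 1.0, 2.0, 3.0, 3.0, 5.0]. Algebraic connectivity (smallest non-zero eigenvalue) = 1.0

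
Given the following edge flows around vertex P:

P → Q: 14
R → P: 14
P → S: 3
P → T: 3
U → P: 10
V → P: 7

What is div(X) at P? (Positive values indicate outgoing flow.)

Divergence = sum of outgoing flows = 14 + (-14) + 3 + 3 + (-10) + (-7) = -11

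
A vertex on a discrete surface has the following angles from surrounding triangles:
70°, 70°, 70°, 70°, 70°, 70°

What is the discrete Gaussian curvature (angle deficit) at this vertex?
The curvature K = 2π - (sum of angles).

Sum of angles = 420°. K = 360° - 420° = -60° = -π/3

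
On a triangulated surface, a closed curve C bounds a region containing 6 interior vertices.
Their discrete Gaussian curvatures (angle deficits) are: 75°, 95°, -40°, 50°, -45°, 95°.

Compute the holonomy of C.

Holonomy = total enclosed curvature = 75° + 95° + (-40°) + 50° + (-45°) + 95° = 230°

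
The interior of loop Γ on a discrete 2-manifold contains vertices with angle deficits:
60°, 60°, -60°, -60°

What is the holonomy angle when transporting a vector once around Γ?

Holonomy = total enclosed curvature = 60° + 60° + (-60°) + (-60°) = 0°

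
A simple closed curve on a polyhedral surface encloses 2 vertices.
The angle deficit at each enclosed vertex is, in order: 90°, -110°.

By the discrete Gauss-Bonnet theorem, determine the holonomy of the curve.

Holonomy = total enclosed curvature = 90° + (-110°) = -20°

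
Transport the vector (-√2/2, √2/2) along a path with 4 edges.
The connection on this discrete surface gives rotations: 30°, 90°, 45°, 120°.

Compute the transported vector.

Total rotation: 30° + 90° + 45° + 120° = 285° ≡ -75° (mod 360°). Final vector: (0.5000, 0.8660)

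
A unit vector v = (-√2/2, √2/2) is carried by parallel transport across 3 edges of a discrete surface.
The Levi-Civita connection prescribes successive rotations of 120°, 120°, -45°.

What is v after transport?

Total rotation: 120° + 120° + (-45°) = 195° ≡ -165° (mod 360°). Final vector: (0.8660, -0.5000)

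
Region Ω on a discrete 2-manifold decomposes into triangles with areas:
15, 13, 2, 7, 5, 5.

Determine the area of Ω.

15 + 13 + 2 + 7 + 5 + 5 = 47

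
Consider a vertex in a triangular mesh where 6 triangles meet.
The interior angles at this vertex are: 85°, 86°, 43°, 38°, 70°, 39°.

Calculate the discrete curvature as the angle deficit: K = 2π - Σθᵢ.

Sum of angles = 361°. K = 360° - 361° = -1° = -π/180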